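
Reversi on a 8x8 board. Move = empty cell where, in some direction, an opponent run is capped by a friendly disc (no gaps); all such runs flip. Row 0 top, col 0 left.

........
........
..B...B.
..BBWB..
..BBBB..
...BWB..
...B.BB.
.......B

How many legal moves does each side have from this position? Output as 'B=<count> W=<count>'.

-- B to move --
(2,3): flips 1 -> legal
(2,4): flips 1 -> legal
(2,5): flips 1 -> legal
(6,4): flips 1 -> legal
B mobility = 4
-- W to move --
(1,1): no bracket -> illegal
(1,2): no bracket -> illegal
(1,3): no bracket -> illegal
(1,5): no bracket -> illegal
(1,6): no bracket -> illegal
(1,7): no bracket -> illegal
(2,1): flips 2 -> legal
(2,3): no bracket -> illegal
(2,4): no bracket -> illegal
(2,5): no bracket -> illegal
(2,7): no bracket -> illegal
(3,1): flips 2 -> legal
(3,6): flips 2 -> legal
(3,7): no bracket -> illegal
(4,1): no bracket -> illegal
(4,6): no bracket -> illegal
(5,1): no bracket -> illegal
(5,2): flips 2 -> legal
(5,6): flips 2 -> legal
(5,7): no bracket -> illegal
(6,2): no bracket -> illegal
(6,4): no bracket -> illegal
(6,7): no bracket -> illegal
(7,2): flips 1 -> legal
(7,3): no bracket -> illegal
(7,4): no bracket -> illegal
(7,5): no bracket -> illegal
(7,6): flips 1 -> legal
W mobility = 7

Answer: B=4 W=7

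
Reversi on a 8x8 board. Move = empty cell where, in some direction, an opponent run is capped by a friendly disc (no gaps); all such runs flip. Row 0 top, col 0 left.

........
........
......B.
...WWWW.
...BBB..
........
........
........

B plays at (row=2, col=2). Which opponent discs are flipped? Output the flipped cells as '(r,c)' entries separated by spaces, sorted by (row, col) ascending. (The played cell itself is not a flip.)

Answer: (3,3)

Derivation:
Dir NW: first cell '.' (not opp) -> no flip
Dir N: first cell '.' (not opp) -> no flip
Dir NE: first cell '.' (not opp) -> no flip
Dir W: first cell '.' (not opp) -> no flip
Dir E: first cell '.' (not opp) -> no flip
Dir SW: first cell '.' (not opp) -> no flip
Dir S: first cell '.' (not opp) -> no flip
Dir SE: opp run (3,3) capped by B -> flip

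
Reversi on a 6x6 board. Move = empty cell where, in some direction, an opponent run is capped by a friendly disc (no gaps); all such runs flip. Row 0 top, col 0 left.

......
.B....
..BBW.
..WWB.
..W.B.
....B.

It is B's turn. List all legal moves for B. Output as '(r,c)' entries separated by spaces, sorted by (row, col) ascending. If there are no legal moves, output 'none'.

(1,3): no bracket -> illegal
(1,4): flips 1 -> legal
(1,5): no bracket -> illegal
(2,1): no bracket -> illegal
(2,5): flips 1 -> legal
(3,1): flips 2 -> legal
(3,5): no bracket -> illegal
(4,1): flips 1 -> legal
(4,3): flips 1 -> legal
(5,1): no bracket -> illegal
(5,2): flips 2 -> legal
(5,3): no bracket -> illegal

Answer: (1,4) (2,5) (3,1) (4,1) (4,3) (5,2)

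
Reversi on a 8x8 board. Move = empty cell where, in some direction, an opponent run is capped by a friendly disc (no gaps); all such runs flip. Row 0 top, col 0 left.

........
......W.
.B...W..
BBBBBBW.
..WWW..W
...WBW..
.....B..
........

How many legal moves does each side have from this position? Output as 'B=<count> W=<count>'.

-- B to move --
(0,5): no bracket -> illegal
(0,6): no bracket -> illegal
(0,7): flips 2 -> legal
(1,4): no bracket -> illegal
(1,5): flips 1 -> legal
(1,7): no bracket -> illegal
(2,4): no bracket -> illegal
(2,6): no bracket -> illegal
(2,7): no bracket -> illegal
(3,7): flips 1 -> legal
(4,1): no bracket -> illegal
(4,5): flips 1 -> legal
(4,6): no bracket -> illegal
(5,1): flips 1 -> legal
(5,2): flips 3 -> legal
(5,6): flips 1 -> legal
(5,7): no bracket -> illegal
(6,2): flips 2 -> legal
(6,3): flips 2 -> legal
(6,4): flips 2 -> legal
(6,6): flips 2 -> legal
B mobility = 11
-- W to move --
(1,0): flips 2 -> legal
(1,1): no bracket -> illegal
(1,2): no bracket -> illegal
(2,0): flips 1 -> legal
(2,2): flips 2 -> legal
(2,3): flips 1 -> legal
(2,4): flips 2 -> legal
(2,6): flips 1 -> legal
(4,0): no bracket -> illegal
(4,1): no bracket -> illegal
(4,5): flips 1 -> legal
(4,6): no bracket -> illegal
(5,6): no bracket -> illegal
(6,3): no bracket -> illegal
(6,4): flips 1 -> legal
(6,6): no bracket -> illegal
(7,4): no bracket -> illegal
(7,5): flips 1 -> legal
(7,6): flips 2 -> legal
W mobility = 10

Answer: B=11 W=10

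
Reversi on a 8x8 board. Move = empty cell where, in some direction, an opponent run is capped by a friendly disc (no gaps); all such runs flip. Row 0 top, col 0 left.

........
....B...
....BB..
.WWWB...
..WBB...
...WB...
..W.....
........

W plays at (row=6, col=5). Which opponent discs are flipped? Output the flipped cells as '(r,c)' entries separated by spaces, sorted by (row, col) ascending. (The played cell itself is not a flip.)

Dir NW: opp run (5,4) (4,3) capped by W -> flip
Dir N: first cell '.' (not opp) -> no flip
Dir NE: first cell '.' (not opp) -> no flip
Dir W: first cell '.' (not opp) -> no flip
Dir E: first cell '.' (not opp) -> no flip
Dir SW: first cell '.' (not opp) -> no flip
Dir S: first cell '.' (not opp) -> no flip
Dir SE: first cell '.' (not opp) -> no flip

Answer: (4,3) (5,4)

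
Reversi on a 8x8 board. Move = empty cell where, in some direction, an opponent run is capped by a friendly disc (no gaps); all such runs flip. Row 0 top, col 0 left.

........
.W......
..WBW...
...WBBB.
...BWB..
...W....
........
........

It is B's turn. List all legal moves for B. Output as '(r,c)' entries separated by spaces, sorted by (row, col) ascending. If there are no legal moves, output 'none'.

Answer: (1,3) (1,4) (2,1) (2,5) (3,2) (5,4) (6,2) (6,3)

Derivation:
(0,0): no bracket -> illegal
(0,1): no bracket -> illegal
(0,2): no bracket -> illegal
(1,0): no bracket -> illegal
(1,2): no bracket -> illegal
(1,3): flips 1 -> legal
(1,4): flips 1 -> legal
(1,5): no bracket -> illegal
(2,0): no bracket -> illegal
(2,1): flips 1 -> legal
(2,5): flips 1 -> legal
(3,1): no bracket -> illegal
(3,2): flips 1 -> legal
(4,2): no bracket -> illegal
(5,2): no bracket -> illegal
(5,4): flips 1 -> legal
(5,5): no bracket -> illegal
(6,2): flips 2 -> legal
(6,3): flips 1 -> legal
(6,4): no bracket -> illegal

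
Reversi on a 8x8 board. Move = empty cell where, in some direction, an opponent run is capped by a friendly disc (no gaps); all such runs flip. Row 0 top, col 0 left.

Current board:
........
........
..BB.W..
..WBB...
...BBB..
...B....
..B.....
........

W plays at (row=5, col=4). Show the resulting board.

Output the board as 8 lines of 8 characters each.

Place W at (5,4); scan 8 dirs for brackets.
Dir NW: opp run (4,3) capped by W -> flip
Dir N: opp run (4,4) (3,4), next='.' -> no flip
Dir NE: opp run (4,5), next='.' -> no flip
Dir W: opp run (5,3), next='.' -> no flip
Dir E: first cell '.' (not opp) -> no flip
Dir SW: first cell '.' (not opp) -> no flip
Dir S: first cell '.' (not opp) -> no flip
Dir SE: first cell '.' (not opp) -> no flip
All flips: (4,3)

Answer: ........
........
..BB.W..
..WBB...
...WBB..
...BW...
..B.....
........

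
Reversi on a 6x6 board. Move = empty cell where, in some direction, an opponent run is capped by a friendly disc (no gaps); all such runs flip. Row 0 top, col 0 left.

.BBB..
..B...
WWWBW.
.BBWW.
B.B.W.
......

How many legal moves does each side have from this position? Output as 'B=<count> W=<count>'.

Answer: B=9 W=7

Derivation:
-- B to move --
(1,0): flips 1 -> legal
(1,1): flips 1 -> legal
(1,3): flips 1 -> legal
(1,4): no bracket -> illegal
(1,5): flips 2 -> legal
(2,5): flips 1 -> legal
(3,0): flips 1 -> legal
(3,5): flips 2 -> legal
(4,3): flips 1 -> legal
(4,5): flips 1 -> legal
(5,3): no bracket -> illegal
(5,4): no bracket -> illegal
(5,5): no bracket -> illegal
B mobility = 9
-- W to move --
(0,0): no bracket -> illegal
(0,4): no bracket -> illegal
(1,0): no bracket -> illegal
(1,1): no bracket -> illegal
(1,3): flips 1 -> legal
(1,4): no bracket -> illegal
(3,0): flips 2 -> legal
(4,1): flips 1 -> legal
(4,3): flips 1 -> legal
(5,0): no bracket -> illegal
(5,1): flips 1 -> legal
(5,2): flips 2 -> legal
(5,3): flips 2 -> legal
W mobility = 7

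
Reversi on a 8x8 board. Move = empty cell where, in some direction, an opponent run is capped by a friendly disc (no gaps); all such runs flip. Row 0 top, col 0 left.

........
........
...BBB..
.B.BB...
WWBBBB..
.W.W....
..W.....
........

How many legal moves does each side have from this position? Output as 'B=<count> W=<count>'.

Answer: B=5 W=7

Derivation:
-- B to move --
(3,0): no bracket -> illegal
(3,2): no bracket -> illegal
(5,0): no bracket -> illegal
(5,2): no bracket -> illegal
(5,4): no bracket -> illegal
(6,0): flips 1 -> legal
(6,1): flips 2 -> legal
(6,3): flips 1 -> legal
(6,4): flips 1 -> legal
(7,1): flips 2 -> legal
(7,2): no bracket -> illegal
(7,3): no bracket -> illegal
B mobility = 5
-- W to move --
(1,2): no bracket -> illegal
(1,3): flips 3 -> legal
(1,4): no bracket -> illegal
(1,5): flips 3 -> legal
(1,6): no bracket -> illegal
(2,0): flips 2 -> legal
(2,1): flips 1 -> legal
(2,2): flips 1 -> legal
(2,6): no bracket -> illegal
(3,0): no bracket -> illegal
(3,2): no bracket -> illegal
(3,5): flips 1 -> legal
(3,6): no bracket -> illegal
(4,6): flips 4 -> legal
(5,2): no bracket -> illegal
(5,4): no bracket -> illegal
(5,5): no bracket -> illegal
(5,6): no bracket -> illegal
W mobility = 7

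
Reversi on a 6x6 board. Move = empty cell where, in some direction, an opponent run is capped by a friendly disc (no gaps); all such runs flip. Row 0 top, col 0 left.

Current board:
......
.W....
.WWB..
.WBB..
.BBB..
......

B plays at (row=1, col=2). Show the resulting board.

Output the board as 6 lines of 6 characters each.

Answer: ......
.WB...
.WBB..
.WBB..
.BBB..
......

Derivation:
Place B at (1,2); scan 8 dirs for brackets.
Dir NW: first cell '.' (not opp) -> no flip
Dir N: first cell '.' (not opp) -> no flip
Dir NE: first cell '.' (not opp) -> no flip
Dir W: opp run (1,1), next='.' -> no flip
Dir E: first cell '.' (not opp) -> no flip
Dir SW: opp run (2,1), next='.' -> no flip
Dir S: opp run (2,2) capped by B -> flip
Dir SE: first cell 'B' (not opp) -> no flip
All flips: (2,2)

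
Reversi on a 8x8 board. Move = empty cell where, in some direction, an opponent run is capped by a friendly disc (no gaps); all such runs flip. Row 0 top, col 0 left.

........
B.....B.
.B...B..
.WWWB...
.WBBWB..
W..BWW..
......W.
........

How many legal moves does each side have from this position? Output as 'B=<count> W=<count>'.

-- B to move --
(2,0): flips 1 -> legal
(2,2): flips 1 -> legal
(2,3): flips 1 -> legal
(2,4): flips 1 -> legal
(3,0): flips 3 -> legal
(3,5): flips 1 -> legal
(4,0): flips 1 -> legal
(4,6): no bracket -> illegal
(5,1): flips 2 -> legal
(5,2): no bracket -> illegal
(5,6): flips 2 -> legal
(5,7): no bracket -> illegal
(6,0): no bracket -> illegal
(6,1): no bracket -> illegal
(6,3): flips 1 -> legal
(6,4): flips 2 -> legal
(6,5): flips 2 -> legal
(6,7): no bracket -> illegal
(7,5): no bracket -> illegal
(7,6): no bracket -> illegal
(7,7): no bracket -> illegal
B mobility = 12
-- W to move --
(0,0): no bracket -> illegal
(0,1): no bracket -> illegal
(0,5): no bracket -> illegal
(0,6): no bracket -> illegal
(0,7): no bracket -> illegal
(1,1): flips 1 -> legal
(1,2): no bracket -> illegal
(1,4): no bracket -> illegal
(1,5): no bracket -> illegal
(1,7): no bracket -> illegal
(2,0): no bracket -> illegal
(2,2): no bracket -> illegal
(2,3): no bracket -> illegal
(2,4): flips 1 -> legal
(2,6): no bracket -> illegal
(2,7): no bracket -> illegal
(3,0): no bracket -> illegal
(3,5): flips 2 -> legal
(3,6): flips 1 -> legal
(4,6): flips 1 -> legal
(5,1): flips 1 -> legal
(5,2): flips 2 -> legal
(5,6): no bracket -> illegal
(6,2): flips 1 -> legal
(6,3): flips 2 -> legal
(6,4): flips 2 -> legal
W mobility = 10

Answer: B=12 W=10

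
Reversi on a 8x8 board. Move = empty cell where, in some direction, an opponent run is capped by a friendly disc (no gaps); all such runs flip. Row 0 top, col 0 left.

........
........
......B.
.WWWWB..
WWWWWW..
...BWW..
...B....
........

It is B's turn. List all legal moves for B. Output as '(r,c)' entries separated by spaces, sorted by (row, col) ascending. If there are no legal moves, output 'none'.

Answer: (2,0) (2,3) (3,0) (3,6) (5,6) (6,5)

Derivation:
(2,0): flips 2 -> legal
(2,1): no bracket -> illegal
(2,2): no bracket -> illegal
(2,3): flips 2 -> legal
(2,4): no bracket -> illegal
(2,5): no bracket -> illegal
(3,0): flips 4 -> legal
(3,6): flips 2 -> legal
(4,6): no bracket -> illegal
(5,0): no bracket -> illegal
(5,1): no bracket -> illegal
(5,2): no bracket -> illegal
(5,6): flips 2 -> legal
(6,4): no bracket -> illegal
(6,5): flips 2 -> legal
(6,6): no bracket -> illegal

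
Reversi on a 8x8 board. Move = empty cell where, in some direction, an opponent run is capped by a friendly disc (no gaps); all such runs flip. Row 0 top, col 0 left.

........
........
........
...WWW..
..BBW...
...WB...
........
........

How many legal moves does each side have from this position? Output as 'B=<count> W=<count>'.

Answer: B=7 W=6

Derivation:
-- B to move --
(2,2): no bracket -> illegal
(2,3): flips 1 -> legal
(2,4): flips 3 -> legal
(2,5): flips 1 -> legal
(2,6): no bracket -> illegal
(3,2): no bracket -> illegal
(3,6): no bracket -> illegal
(4,5): flips 1 -> legal
(4,6): no bracket -> illegal
(5,2): flips 1 -> legal
(5,5): no bracket -> illegal
(6,2): no bracket -> illegal
(6,3): flips 1 -> legal
(6,4): flips 1 -> legal
B mobility = 7
-- W to move --
(3,1): flips 1 -> legal
(3,2): no bracket -> illegal
(4,1): flips 2 -> legal
(4,5): no bracket -> illegal
(5,1): flips 1 -> legal
(5,2): flips 1 -> legal
(5,5): flips 1 -> legal
(6,3): no bracket -> illegal
(6,4): flips 1 -> legal
(6,5): no bracket -> illegal
W mobility = 6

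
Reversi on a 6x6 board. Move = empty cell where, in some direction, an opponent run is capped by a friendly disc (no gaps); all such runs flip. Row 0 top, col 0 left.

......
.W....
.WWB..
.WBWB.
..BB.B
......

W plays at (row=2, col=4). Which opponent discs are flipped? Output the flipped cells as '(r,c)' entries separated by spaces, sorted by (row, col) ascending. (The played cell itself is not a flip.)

Answer: (2,3)

Derivation:
Dir NW: first cell '.' (not opp) -> no flip
Dir N: first cell '.' (not opp) -> no flip
Dir NE: first cell '.' (not opp) -> no flip
Dir W: opp run (2,3) capped by W -> flip
Dir E: first cell '.' (not opp) -> no flip
Dir SW: first cell 'W' (not opp) -> no flip
Dir S: opp run (3,4), next='.' -> no flip
Dir SE: first cell '.' (not opp) -> no flip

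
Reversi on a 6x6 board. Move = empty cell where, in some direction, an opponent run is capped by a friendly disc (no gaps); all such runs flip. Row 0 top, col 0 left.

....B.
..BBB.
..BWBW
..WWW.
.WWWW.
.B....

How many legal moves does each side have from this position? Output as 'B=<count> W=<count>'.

Answer: B=7 W=7

Derivation:
-- B to move --
(1,5): no bracket -> illegal
(2,1): no bracket -> illegal
(3,0): no bracket -> illegal
(3,1): flips 1 -> legal
(3,5): no bracket -> illegal
(4,0): no bracket -> illegal
(4,5): flips 2 -> legal
(5,0): flips 3 -> legal
(5,2): flips 2 -> legal
(5,3): flips 3 -> legal
(5,4): flips 2 -> legal
(5,5): flips 2 -> legal
B mobility = 7
-- W to move --
(0,1): flips 1 -> legal
(0,2): flips 2 -> legal
(0,3): flips 2 -> legal
(0,5): flips 1 -> legal
(1,1): flips 1 -> legal
(1,5): flips 1 -> legal
(2,1): flips 1 -> legal
(3,1): no bracket -> illegal
(3,5): no bracket -> illegal
(4,0): no bracket -> illegal
(5,0): no bracket -> illegal
(5,2): no bracket -> illegal
W mobility = 7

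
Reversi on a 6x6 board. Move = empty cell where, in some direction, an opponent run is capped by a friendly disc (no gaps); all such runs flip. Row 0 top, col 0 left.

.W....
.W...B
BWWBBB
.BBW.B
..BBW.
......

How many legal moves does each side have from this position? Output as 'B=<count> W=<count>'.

-- B to move --
(0,0): no bracket -> illegal
(0,2): flips 1 -> legal
(1,0): flips 1 -> legal
(1,2): flips 1 -> legal
(1,3): flips 1 -> legal
(3,0): no bracket -> illegal
(3,4): flips 1 -> legal
(4,5): flips 1 -> legal
(5,3): flips 1 -> legal
(5,4): no bracket -> illegal
(5,5): no bracket -> illegal
B mobility = 7
-- W to move --
(0,4): no bracket -> illegal
(0,5): no bracket -> illegal
(1,0): no bracket -> illegal
(1,2): no bracket -> illegal
(1,3): flips 1 -> legal
(1,4): no bracket -> illegal
(3,0): flips 2 -> legal
(3,4): no bracket -> illegal
(4,0): flips 1 -> legal
(4,1): flips 3 -> legal
(4,5): no bracket -> illegal
(5,1): flips 1 -> legal
(5,2): flips 2 -> legal
(5,3): flips 1 -> legal
(5,4): flips 2 -> legal
W mobility = 8

Answer: B=7 W=8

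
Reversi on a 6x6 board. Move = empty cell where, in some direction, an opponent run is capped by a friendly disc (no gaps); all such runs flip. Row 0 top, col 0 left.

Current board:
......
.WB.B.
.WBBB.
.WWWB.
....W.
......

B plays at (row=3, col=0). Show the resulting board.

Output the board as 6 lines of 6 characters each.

Place B at (3,0); scan 8 dirs for brackets.
Dir NW: edge -> no flip
Dir N: first cell '.' (not opp) -> no flip
Dir NE: opp run (2,1) capped by B -> flip
Dir W: edge -> no flip
Dir E: opp run (3,1) (3,2) (3,3) capped by B -> flip
Dir SW: edge -> no flip
Dir S: first cell '.' (not opp) -> no flip
Dir SE: first cell '.' (not opp) -> no flip
All flips: (2,1) (3,1) (3,2) (3,3)

Answer: ......
.WB.B.
.BBBB.
BBBBB.
....W.
......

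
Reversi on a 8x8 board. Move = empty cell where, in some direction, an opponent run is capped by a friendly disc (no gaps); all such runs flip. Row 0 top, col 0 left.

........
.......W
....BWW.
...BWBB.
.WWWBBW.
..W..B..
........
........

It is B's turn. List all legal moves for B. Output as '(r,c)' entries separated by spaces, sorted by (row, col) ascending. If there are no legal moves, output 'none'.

Answer: (1,4) (1,5) (1,6) (2,3) (2,7) (3,7) (4,0) (4,7) (5,1) (5,3) (5,6) (5,7)

Derivation:
(0,6): no bracket -> illegal
(0,7): no bracket -> illegal
(1,4): flips 1 -> legal
(1,5): flips 1 -> legal
(1,6): flips 1 -> legal
(2,3): flips 1 -> legal
(2,7): flips 2 -> legal
(3,0): no bracket -> illegal
(3,1): no bracket -> illegal
(3,2): no bracket -> illegal
(3,7): flips 1 -> legal
(4,0): flips 3 -> legal
(4,7): flips 1 -> legal
(5,0): no bracket -> illegal
(5,1): flips 1 -> legal
(5,3): flips 1 -> legal
(5,4): no bracket -> illegal
(5,6): flips 1 -> legal
(5,7): flips 1 -> legal
(6,1): no bracket -> illegal
(6,2): no bracket -> illegal
(6,3): no bracket -> illegal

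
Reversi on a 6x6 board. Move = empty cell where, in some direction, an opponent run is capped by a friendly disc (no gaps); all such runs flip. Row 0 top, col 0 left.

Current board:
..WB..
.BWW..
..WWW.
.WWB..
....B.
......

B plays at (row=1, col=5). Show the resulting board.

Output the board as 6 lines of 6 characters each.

Place B at (1,5); scan 8 dirs for brackets.
Dir NW: first cell '.' (not opp) -> no flip
Dir N: first cell '.' (not opp) -> no flip
Dir NE: edge -> no flip
Dir W: first cell '.' (not opp) -> no flip
Dir E: edge -> no flip
Dir SW: opp run (2,4) capped by B -> flip
Dir S: first cell '.' (not opp) -> no flip
Dir SE: edge -> no flip
All flips: (2,4)

Answer: ..WB..
.BWW.B
..WWB.
.WWB..
....B.
......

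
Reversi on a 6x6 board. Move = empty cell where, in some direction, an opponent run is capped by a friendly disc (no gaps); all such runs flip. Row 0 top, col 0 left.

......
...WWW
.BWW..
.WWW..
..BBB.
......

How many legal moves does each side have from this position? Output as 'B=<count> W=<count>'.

-- B to move --
(0,2): no bracket -> illegal
(0,3): flips 3 -> legal
(0,4): no bracket -> illegal
(0,5): no bracket -> illegal
(1,1): flips 2 -> legal
(1,2): flips 2 -> legal
(2,0): flips 1 -> legal
(2,4): flips 3 -> legal
(2,5): no bracket -> illegal
(3,0): no bracket -> illegal
(3,4): no bracket -> illegal
(4,0): no bracket -> illegal
(4,1): flips 1 -> legal
B mobility = 6
-- W to move --
(1,0): flips 1 -> legal
(1,1): flips 1 -> legal
(1,2): no bracket -> illegal
(2,0): flips 1 -> legal
(3,0): no bracket -> illegal
(3,4): no bracket -> illegal
(3,5): no bracket -> illegal
(4,1): no bracket -> illegal
(4,5): no bracket -> illegal
(5,1): flips 1 -> legal
(5,2): flips 1 -> legal
(5,3): flips 2 -> legal
(5,4): flips 1 -> legal
(5,5): flips 1 -> legal
W mobility = 8

Answer: B=6 W=8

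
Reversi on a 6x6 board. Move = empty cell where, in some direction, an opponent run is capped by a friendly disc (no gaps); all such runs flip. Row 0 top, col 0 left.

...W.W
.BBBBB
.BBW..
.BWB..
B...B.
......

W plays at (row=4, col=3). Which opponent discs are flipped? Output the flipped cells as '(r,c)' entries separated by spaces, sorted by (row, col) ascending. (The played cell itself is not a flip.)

Answer: (3,3)

Derivation:
Dir NW: first cell 'W' (not opp) -> no flip
Dir N: opp run (3,3) capped by W -> flip
Dir NE: first cell '.' (not opp) -> no flip
Dir W: first cell '.' (not opp) -> no flip
Dir E: opp run (4,4), next='.' -> no flip
Dir SW: first cell '.' (not opp) -> no flip
Dir S: first cell '.' (not opp) -> no flip
Dir SE: first cell '.' (not opp) -> no flip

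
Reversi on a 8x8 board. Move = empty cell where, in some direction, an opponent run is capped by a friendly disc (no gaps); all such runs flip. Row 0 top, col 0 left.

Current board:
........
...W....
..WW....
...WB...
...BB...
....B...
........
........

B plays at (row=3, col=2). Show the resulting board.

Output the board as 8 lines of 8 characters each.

Place B at (3,2); scan 8 dirs for brackets.
Dir NW: first cell '.' (not opp) -> no flip
Dir N: opp run (2,2), next='.' -> no flip
Dir NE: opp run (2,3), next='.' -> no flip
Dir W: first cell '.' (not opp) -> no flip
Dir E: opp run (3,3) capped by B -> flip
Dir SW: first cell '.' (not opp) -> no flip
Dir S: first cell '.' (not opp) -> no flip
Dir SE: first cell 'B' (not opp) -> no flip
All flips: (3,3)

Answer: ........
...W....
..WW....
..BBB...
...BB...
....B...
........
........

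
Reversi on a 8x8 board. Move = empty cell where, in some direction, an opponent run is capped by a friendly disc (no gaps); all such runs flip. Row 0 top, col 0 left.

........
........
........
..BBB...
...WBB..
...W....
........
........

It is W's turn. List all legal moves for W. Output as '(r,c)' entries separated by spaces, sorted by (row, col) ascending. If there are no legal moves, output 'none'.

Answer: (2,1) (2,3) (2,5) (3,5) (4,6)

Derivation:
(2,1): flips 1 -> legal
(2,2): no bracket -> illegal
(2,3): flips 1 -> legal
(2,4): no bracket -> illegal
(2,5): flips 1 -> legal
(3,1): no bracket -> illegal
(3,5): flips 1 -> legal
(3,6): no bracket -> illegal
(4,1): no bracket -> illegal
(4,2): no bracket -> illegal
(4,6): flips 2 -> legal
(5,4): no bracket -> illegal
(5,5): no bracket -> illegal
(5,6): no bracket -> illegal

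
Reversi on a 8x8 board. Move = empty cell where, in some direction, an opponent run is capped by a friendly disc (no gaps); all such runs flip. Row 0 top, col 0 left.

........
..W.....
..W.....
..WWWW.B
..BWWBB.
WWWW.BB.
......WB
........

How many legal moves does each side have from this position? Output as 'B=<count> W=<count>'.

Answer: B=11 W=6

Derivation:
-- B to move --
(0,1): no bracket -> illegal
(0,2): flips 3 -> legal
(0,3): no bracket -> illegal
(1,1): flips 3 -> legal
(1,3): no bracket -> illegal
(2,1): no bracket -> illegal
(2,3): flips 1 -> legal
(2,4): flips 2 -> legal
(2,5): flips 1 -> legal
(2,6): no bracket -> illegal
(3,1): no bracket -> illegal
(3,6): no bracket -> illegal
(4,0): no bracket -> illegal
(4,1): no bracket -> illegal
(5,4): no bracket -> illegal
(5,7): no bracket -> illegal
(6,0): flips 1 -> legal
(6,1): no bracket -> illegal
(6,2): flips 1 -> legal
(6,3): no bracket -> illegal
(6,4): flips 1 -> legal
(6,5): flips 1 -> legal
(7,5): no bracket -> illegal
(7,6): flips 1 -> legal
(7,7): flips 1 -> legal
B mobility = 11
-- W to move --
(2,6): no bracket -> illegal
(2,7): no bracket -> illegal
(3,1): flips 1 -> legal
(3,6): flips 2 -> legal
(4,1): flips 1 -> legal
(4,7): flips 2 -> legal
(5,4): no bracket -> illegal
(5,7): flips 1 -> legal
(6,4): no bracket -> illegal
(6,5): flips 2 -> legal
(7,6): no bracket -> illegal
(7,7): no bracket -> illegal
W mobility = 6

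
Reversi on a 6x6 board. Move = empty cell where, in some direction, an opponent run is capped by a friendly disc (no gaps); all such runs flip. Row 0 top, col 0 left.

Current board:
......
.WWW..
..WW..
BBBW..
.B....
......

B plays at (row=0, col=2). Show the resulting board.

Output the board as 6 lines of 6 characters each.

Place B at (0,2); scan 8 dirs for brackets.
Dir NW: edge -> no flip
Dir N: edge -> no flip
Dir NE: edge -> no flip
Dir W: first cell '.' (not opp) -> no flip
Dir E: first cell '.' (not opp) -> no flip
Dir SW: opp run (1,1), next='.' -> no flip
Dir S: opp run (1,2) (2,2) capped by B -> flip
Dir SE: opp run (1,3), next='.' -> no flip
All flips: (1,2) (2,2)

Answer: ..B...
.WBW..
..BW..
BBBW..
.B....
......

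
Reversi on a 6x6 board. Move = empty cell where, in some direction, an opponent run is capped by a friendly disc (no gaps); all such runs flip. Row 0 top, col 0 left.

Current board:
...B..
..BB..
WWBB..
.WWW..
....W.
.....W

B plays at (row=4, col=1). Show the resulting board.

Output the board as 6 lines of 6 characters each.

Answer: ...B..
..BB..
WWBB..
.WBW..
.B..W.
.....W

Derivation:
Place B at (4,1); scan 8 dirs for brackets.
Dir NW: first cell '.' (not opp) -> no flip
Dir N: opp run (3,1) (2,1), next='.' -> no flip
Dir NE: opp run (3,2) capped by B -> flip
Dir W: first cell '.' (not opp) -> no flip
Dir E: first cell '.' (not opp) -> no flip
Dir SW: first cell '.' (not opp) -> no flip
Dir S: first cell '.' (not opp) -> no flip
Dir SE: first cell '.' (not opp) -> no flip
All flips: (3,2)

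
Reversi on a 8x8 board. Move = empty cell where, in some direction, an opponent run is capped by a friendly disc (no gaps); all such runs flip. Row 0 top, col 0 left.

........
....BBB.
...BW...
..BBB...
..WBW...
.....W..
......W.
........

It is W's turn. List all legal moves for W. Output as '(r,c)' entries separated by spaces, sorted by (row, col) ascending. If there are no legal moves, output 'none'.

Answer: (0,4) (0,6) (2,2)

Derivation:
(0,3): no bracket -> illegal
(0,4): flips 1 -> legal
(0,5): no bracket -> illegal
(0,6): flips 1 -> legal
(0,7): no bracket -> illegal
(1,2): no bracket -> illegal
(1,3): no bracket -> illegal
(1,7): no bracket -> illegal
(2,1): no bracket -> illegal
(2,2): flips 3 -> legal
(2,5): no bracket -> illegal
(2,6): no bracket -> illegal
(2,7): no bracket -> illegal
(3,1): no bracket -> illegal
(3,5): no bracket -> illegal
(4,1): no bracket -> illegal
(4,5): no bracket -> illegal
(5,2): no bracket -> illegal
(5,3): no bracket -> illegal
(5,4): no bracket -> illegal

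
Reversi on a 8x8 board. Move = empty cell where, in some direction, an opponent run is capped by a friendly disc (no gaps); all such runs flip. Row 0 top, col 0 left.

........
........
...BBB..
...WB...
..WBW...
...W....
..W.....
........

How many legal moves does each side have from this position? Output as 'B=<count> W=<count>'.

Answer: B=6 W=4

Derivation:
-- B to move --
(2,2): no bracket -> illegal
(3,1): no bracket -> illegal
(3,2): flips 1 -> legal
(3,5): no bracket -> illegal
(4,1): flips 1 -> legal
(4,5): flips 1 -> legal
(5,1): flips 2 -> legal
(5,2): no bracket -> illegal
(5,4): flips 1 -> legal
(5,5): no bracket -> illegal
(6,1): no bracket -> illegal
(6,3): flips 1 -> legal
(6,4): no bracket -> illegal
(7,1): no bracket -> illegal
(7,2): no bracket -> illegal
(7,3): no bracket -> illegal
B mobility = 6
-- W to move --
(1,2): no bracket -> illegal
(1,3): flips 1 -> legal
(1,4): flips 2 -> legal
(1,5): flips 1 -> legal
(1,6): no bracket -> illegal
(2,2): no bracket -> illegal
(2,6): no bracket -> illegal
(3,2): no bracket -> illegal
(3,5): flips 1 -> legal
(3,6): no bracket -> illegal
(4,5): no bracket -> illegal
(5,2): no bracket -> illegal
(5,4): no bracket -> illegal
W mobility = 4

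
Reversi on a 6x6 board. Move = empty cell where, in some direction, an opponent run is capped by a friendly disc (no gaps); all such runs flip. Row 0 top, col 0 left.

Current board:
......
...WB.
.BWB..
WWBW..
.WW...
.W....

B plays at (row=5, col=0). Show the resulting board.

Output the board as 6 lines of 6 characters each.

Place B at (5,0); scan 8 dirs for brackets.
Dir NW: edge -> no flip
Dir N: first cell '.' (not opp) -> no flip
Dir NE: opp run (4,1) capped by B -> flip
Dir W: edge -> no flip
Dir E: opp run (5,1), next='.' -> no flip
Dir SW: edge -> no flip
Dir S: edge -> no flip
Dir SE: edge -> no flip
All flips: (4,1)

Answer: ......
...WB.
.BWB..
WWBW..
.BW...
BW....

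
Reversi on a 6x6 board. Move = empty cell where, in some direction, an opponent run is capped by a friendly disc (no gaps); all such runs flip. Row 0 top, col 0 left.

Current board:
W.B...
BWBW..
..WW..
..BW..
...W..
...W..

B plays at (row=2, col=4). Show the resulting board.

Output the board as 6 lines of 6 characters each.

Place B at (2,4); scan 8 dirs for brackets.
Dir NW: opp run (1,3) capped by B -> flip
Dir N: first cell '.' (not opp) -> no flip
Dir NE: first cell '.' (not opp) -> no flip
Dir W: opp run (2,3) (2,2), next='.' -> no flip
Dir E: first cell '.' (not opp) -> no flip
Dir SW: opp run (3,3), next='.' -> no flip
Dir S: first cell '.' (not opp) -> no flip
Dir SE: first cell '.' (not opp) -> no flip
All flips: (1,3)

Answer: W.B...
BWBB..
..WWB.
..BW..
...W..
...W..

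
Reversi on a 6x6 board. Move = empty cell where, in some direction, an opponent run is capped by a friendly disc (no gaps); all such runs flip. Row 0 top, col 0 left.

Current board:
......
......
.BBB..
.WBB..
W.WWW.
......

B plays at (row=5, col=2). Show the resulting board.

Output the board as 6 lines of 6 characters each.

Answer: ......
......
.BBB..
.WBB..
W.BWW.
..B...

Derivation:
Place B at (5,2); scan 8 dirs for brackets.
Dir NW: first cell '.' (not opp) -> no flip
Dir N: opp run (4,2) capped by B -> flip
Dir NE: opp run (4,3), next='.' -> no flip
Dir W: first cell '.' (not opp) -> no flip
Dir E: first cell '.' (not opp) -> no flip
Dir SW: edge -> no flip
Dir S: edge -> no flip
Dir SE: edge -> no flip
All flips: (4,2)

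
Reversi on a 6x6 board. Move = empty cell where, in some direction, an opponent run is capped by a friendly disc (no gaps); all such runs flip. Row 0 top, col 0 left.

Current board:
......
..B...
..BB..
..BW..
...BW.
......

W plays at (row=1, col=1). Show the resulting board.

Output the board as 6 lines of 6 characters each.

Place W at (1,1); scan 8 dirs for brackets.
Dir NW: first cell '.' (not opp) -> no flip
Dir N: first cell '.' (not opp) -> no flip
Dir NE: first cell '.' (not opp) -> no flip
Dir W: first cell '.' (not opp) -> no flip
Dir E: opp run (1,2), next='.' -> no flip
Dir SW: first cell '.' (not opp) -> no flip
Dir S: first cell '.' (not opp) -> no flip
Dir SE: opp run (2,2) capped by W -> flip
All flips: (2,2)

Answer: ......
.WB...
..WB..
..BW..
...BW.
......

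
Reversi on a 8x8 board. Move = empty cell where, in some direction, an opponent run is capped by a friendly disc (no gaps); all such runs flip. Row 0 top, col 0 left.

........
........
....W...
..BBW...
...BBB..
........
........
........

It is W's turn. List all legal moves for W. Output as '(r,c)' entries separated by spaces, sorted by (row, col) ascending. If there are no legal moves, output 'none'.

(2,1): no bracket -> illegal
(2,2): no bracket -> illegal
(2,3): no bracket -> illegal
(3,1): flips 2 -> legal
(3,5): no bracket -> illegal
(3,6): no bracket -> illegal
(4,1): no bracket -> illegal
(4,2): flips 1 -> legal
(4,6): no bracket -> illegal
(5,2): flips 1 -> legal
(5,3): no bracket -> illegal
(5,4): flips 1 -> legal
(5,5): no bracket -> illegal
(5,6): flips 1 -> legal

Answer: (3,1) (4,2) (5,2) (5,4) (5,6)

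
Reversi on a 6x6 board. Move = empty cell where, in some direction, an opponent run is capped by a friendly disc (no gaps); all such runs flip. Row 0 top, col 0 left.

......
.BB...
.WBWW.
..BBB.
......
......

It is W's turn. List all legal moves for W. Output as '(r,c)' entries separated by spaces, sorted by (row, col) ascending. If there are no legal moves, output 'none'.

Answer: (0,1) (0,3) (4,1) (4,2) (4,3) (4,4) (4,5)

Derivation:
(0,0): no bracket -> illegal
(0,1): flips 2 -> legal
(0,2): no bracket -> illegal
(0,3): flips 1 -> legal
(1,0): no bracket -> illegal
(1,3): no bracket -> illegal
(2,0): no bracket -> illegal
(2,5): no bracket -> illegal
(3,1): no bracket -> illegal
(3,5): no bracket -> illegal
(4,1): flips 1 -> legal
(4,2): flips 1 -> legal
(4,3): flips 2 -> legal
(4,4): flips 1 -> legal
(4,5): flips 1 -> legal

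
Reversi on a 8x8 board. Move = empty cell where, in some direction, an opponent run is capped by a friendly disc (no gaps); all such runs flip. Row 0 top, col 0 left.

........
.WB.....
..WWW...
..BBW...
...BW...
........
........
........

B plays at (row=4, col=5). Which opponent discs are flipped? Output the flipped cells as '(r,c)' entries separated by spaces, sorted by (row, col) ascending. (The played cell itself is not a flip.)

Answer: (2,3) (3,4) (4,4)

Derivation:
Dir NW: opp run (3,4) (2,3) capped by B -> flip
Dir N: first cell '.' (not opp) -> no flip
Dir NE: first cell '.' (not opp) -> no flip
Dir W: opp run (4,4) capped by B -> flip
Dir E: first cell '.' (not opp) -> no flip
Dir SW: first cell '.' (not opp) -> no flip
Dir S: first cell '.' (not opp) -> no flip
Dir SE: first cell '.' (not opp) -> no flip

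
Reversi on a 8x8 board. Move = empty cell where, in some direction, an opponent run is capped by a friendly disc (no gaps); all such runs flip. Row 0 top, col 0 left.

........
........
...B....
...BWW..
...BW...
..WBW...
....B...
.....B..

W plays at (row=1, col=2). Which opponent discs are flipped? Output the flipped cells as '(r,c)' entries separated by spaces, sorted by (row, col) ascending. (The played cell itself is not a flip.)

Answer: (2,3)

Derivation:
Dir NW: first cell '.' (not opp) -> no flip
Dir N: first cell '.' (not opp) -> no flip
Dir NE: first cell '.' (not opp) -> no flip
Dir W: first cell '.' (not opp) -> no flip
Dir E: first cell '.' (not opp) -> no flip
Dir SW: first cell '.' (not opp) -> no flip
Dir S: first cell '.' (not opp) -> no flip
Dir SE: opp run (2,3) capped by W -> flip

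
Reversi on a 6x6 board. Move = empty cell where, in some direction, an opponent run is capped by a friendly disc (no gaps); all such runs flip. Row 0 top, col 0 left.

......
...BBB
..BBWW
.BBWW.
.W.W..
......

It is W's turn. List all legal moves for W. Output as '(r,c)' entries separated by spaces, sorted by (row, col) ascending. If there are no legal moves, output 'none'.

Answer: (0,2) (0,3) (0,4) (0,5) (1,1) (1,2) (2,1) (3,0)

Derivation:
(0,2): flips 1 -> legal
(0,3): flips 3 -> legal
(0,4): flips 1 -> legal
(0,5): flips 4 -> legal
(1,1): flips 1 -> legal
(1,2): flips 1 -> legal
(2,0): no bracket -> illegal
(2,1): flips 4 -> legal
(3,0): flips 2 -> legal
(4,0): no bracket -> illegal
(4,2): no bracket -> illegal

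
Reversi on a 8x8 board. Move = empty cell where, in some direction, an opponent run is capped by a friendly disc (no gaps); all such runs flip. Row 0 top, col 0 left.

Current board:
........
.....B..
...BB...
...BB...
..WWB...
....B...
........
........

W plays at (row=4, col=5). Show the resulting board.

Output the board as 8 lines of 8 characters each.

Answer: ........
.....B..
...BB...
...BB...
..WWWW..
....B...
........
........

Derivation:
Place W at (4,5); scan 8 dirs for brackets.
Dir NW: opp run (3,4) (2,3), next='.' -> no flip
Dir N: first cell '.' (not opp) -> no flip
Dir NE: first cell '.' (not opp) -> no flip
Dir W: opp run (4,4) capped by W -> flip
Dir E: first cell '.' (not opp) -> no flip
Dir SW: opp run (5,4), next='.' -> no flip
Dir S: first cell '.' (not opp) -> no flip
Dir SE: first cell '.' (not opp) -> no flip
All flips: (4,4)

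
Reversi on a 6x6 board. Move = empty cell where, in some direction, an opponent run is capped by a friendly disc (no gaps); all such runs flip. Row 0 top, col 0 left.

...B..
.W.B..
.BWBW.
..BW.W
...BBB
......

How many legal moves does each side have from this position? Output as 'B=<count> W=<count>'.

-- B to move --
(0,0): flips 3 -> legal
(0,1): flips 1 -> legal
(0,2): no bracket -> illegal
(1,0): no bracket -> illegal
(1,2): flips 1 -> legal
(1,4): no bracket -> illegal
(1,5): no bracket -> illegal
(2,0): no bracket -> illegal
(2,5): flips 2 -> legal
(3,1): flips 1 -> legal
(3,4): flips 1 -> legal
(4,2): no bracket -> illegal
B mobility = 6
-- W to move --
(0,2): flips 1 -> legal
(0,4): flips 1 -> legal
(1,0): no bracket -> illegal
(1,2): no bracket -> illegal
(1,4): no bracket -> illegal
(2,0): flips 1 -> legal
(3,0): no bracket -> illegal
(3,1): flips 2 -> legal
(3,4): no bracket -> illegal
(4,1): no bracket -> illegal
(4,2): flips 1 -> legal
(5,2): no bracket -> illegal
(5,3): flips 2 -> legal
(5,4): no bracket -> illegal
(5,5): flips 2 -> legal
W mobility = 7

Answer: B=6 W=7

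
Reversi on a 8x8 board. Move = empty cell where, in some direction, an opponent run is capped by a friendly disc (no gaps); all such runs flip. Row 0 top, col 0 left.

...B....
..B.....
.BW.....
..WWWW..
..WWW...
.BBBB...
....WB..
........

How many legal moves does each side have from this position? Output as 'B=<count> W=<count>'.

Answer: B=8 W=9

Derivation:
-- B to move --
(1,1): no bracket -> illegal
(1,3): no bracket -> illegal
(2,3): flips 3 -> legal
(2,4): flips 4 -> legal
(2,5): flips 2 -> legal
(2,6): flips 2 -> legal
(3,1): flips 1 -> legal
(3,6): no bracket -> illegal
(4,1): no bracket -> illegal
(4,5): no bracket -> illegal
(4,6): no bracket -> illegal
(5,5): no bracket -> illegal
(6,3): flips 1 -> legal
(7,3): no bracket -> illegal
(7,4): flips 1 -> legal
(7,5): flips 1 -> legal
B mobility = 8
-- W to move --
(0,1): no bracket -> illegal
(0,2): flips 1 -> legal
(0,4): no bracket -> illegal
(1,0): flips 1 -> legal
(1,1): no bracket -> illegal
(1,3): no bracket -> illegal
(1,4): no bracket -> illegal
(2,0): flips 1 -> legal
(2,3): no bracket -> illegal
(3,0): no bracket -> illegal
(3,1): no bracket -> illegal
(4,0): no bracket -> illegal
(4,1): no bracket -> illegal
(4,5): no bracket -> illegal
(5,0): no bracket -> illegal
(5,5): no bracket -> illegal
(5,6): no bracket -> illegal
(6,0): flips 1 -> legal
(6,1): flips 1 -> legal
(6,2): flips 2 -> legal
(6,3): flips 1 -> legal
(6,6): flips 1 -> legal
(7,4): no bracket -> illegal
(7,5): no bracket -> illegal
(7,6): flips 2 -> legal
W mobility = 9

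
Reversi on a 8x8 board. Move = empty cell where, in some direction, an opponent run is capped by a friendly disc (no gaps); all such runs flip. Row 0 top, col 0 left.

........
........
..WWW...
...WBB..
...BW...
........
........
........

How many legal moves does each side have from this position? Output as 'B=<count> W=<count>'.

-- B to move --
(1,1): no bracket -> illegal
(1,2): flips 1 -> legal
(1,3): flips 3 -> legal
(1,4): flips 1 -> legal
(1,5): no bracket -> illegal
(2,1): no bracket -> illegal
(2,5): no bracket -> illegal
(3,1): no bracket -> illegal
(3,2): flips 1 -> legal
(4,2): no bracket -> illegal
(4,5): flips 1 -> legal
(5,3): flips 1 -> legal
(5,4): flips 1 -> legal
(5,5): no bracket -> illegal
B mobility = 7
-- W to move --
(2,5): no bracket -> illegal
(2,6): flips 1 -> legal
(3,2): no bracket -> illegal
(3,6): flips 2 -> legal
(4,2): flips 1 -> legal
(4,5): flips 1 -> legal
(4,6): flips 1 -> legal
(5,2): no bracket -> illegal
(5,3): flips 1 -> legal
(5,4): no bracket -> illegal
W mobility = 6

Answer: B=7 W=6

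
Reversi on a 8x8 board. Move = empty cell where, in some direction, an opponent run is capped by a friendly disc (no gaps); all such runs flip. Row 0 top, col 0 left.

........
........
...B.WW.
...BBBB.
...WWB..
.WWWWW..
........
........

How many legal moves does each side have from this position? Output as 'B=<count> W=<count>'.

-- B to move --
(1,4): flips 1 -> legal
(1,5): flips 1 -> legal
(1,6): flips 2 -> legal
(1,7): flips 1 -> legal
(2,4): no bracket -> illegal
(2,7): no bracket -> illegal
(3,2): no bracket -> illegal
(3,7): no bracket -> illegal
(4,0): no bracket -> illegal
(4,1): no bracket -> illegal
(4,2): flips 2 -> legal
(4,6): no bracket -> illegal
(5,0): no bracket -> illegal
(5,6): no bracket -> illegal
(6,0): no bracket -> illegal
(6,1): flips 2 -> legal
(6,2): flips 2 -> legal
(6,3): flips 3 -> legal
(6,4): flips 2 -> legal
(6,5): flips 1 -> legal
(6,6): flips 2 -> legal
B mobility = 11
-- W to move --
(1,2): no bracket -> illegal
(1,3): flips 2 -> legal
(1,4): no bracket -> illegal
(2,2): flips 1 -> legal
(2,4): flips 1 -> legal
(2,7): flips 2 -> legal
(3,2): no bracket -> illegal
(3,7): no bracket -> illegal
(4,2): no bracket -> illegal
(4,6): flips 2 -> legal
(4,7): flips 1 -> legal
(5,6): no bracket -> illegal
W mobility = 6

Answer: B=11 W=6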